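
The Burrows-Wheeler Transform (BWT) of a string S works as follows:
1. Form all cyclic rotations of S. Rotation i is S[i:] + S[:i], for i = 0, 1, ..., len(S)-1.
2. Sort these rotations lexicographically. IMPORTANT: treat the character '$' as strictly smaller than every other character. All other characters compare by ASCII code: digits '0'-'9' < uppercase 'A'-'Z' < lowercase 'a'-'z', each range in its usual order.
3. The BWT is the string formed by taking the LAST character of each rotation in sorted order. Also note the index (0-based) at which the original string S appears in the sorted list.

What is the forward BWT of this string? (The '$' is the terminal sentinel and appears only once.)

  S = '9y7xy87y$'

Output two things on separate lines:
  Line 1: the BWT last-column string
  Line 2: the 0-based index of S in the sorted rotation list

Answer: yy8y$779x
4

Derivation:
All 9 rotations (rotation i = S[i:]+S[:i]):
  rot[0] = 9y7xy87y$
  rot[1] = y7xy87y$9
  rot[2] = 7xy87y$9y
  rot[3] = xy87y$9y7
  rot[4] = y87y$9y7x
  rot[5] = 87y$9y7xy
  rot[6] = 7y$9y7xy8
  rot[7] = y$9y7xy87
  rot[8] = $9y7xy87y
Sorted (with $ < everything):
  sorted[0] = $9y7xy87y  (last char: 'y')
  sorted[1] = 7xy87y$9y  (last char: 'y')
  sorted[2] = 7y$9y7xy8  (last char: '8')
  sorted[3] = 87y$9y7xy  (last char: 'y')
  sorted[4] = 9y7xy87y$  (last char: '$')
  sorted[5] = xy87y$9y7  (last char: '7')
  sorted[6] = y$9y7xy87  (last char: '7')
  sorted[7] = y7xy87y$9  (last char: '9')
  sorted[8] = y87y$9y7x  (last char: 'x')
Last column: yy8y$779x
Original string S is at sorted index 4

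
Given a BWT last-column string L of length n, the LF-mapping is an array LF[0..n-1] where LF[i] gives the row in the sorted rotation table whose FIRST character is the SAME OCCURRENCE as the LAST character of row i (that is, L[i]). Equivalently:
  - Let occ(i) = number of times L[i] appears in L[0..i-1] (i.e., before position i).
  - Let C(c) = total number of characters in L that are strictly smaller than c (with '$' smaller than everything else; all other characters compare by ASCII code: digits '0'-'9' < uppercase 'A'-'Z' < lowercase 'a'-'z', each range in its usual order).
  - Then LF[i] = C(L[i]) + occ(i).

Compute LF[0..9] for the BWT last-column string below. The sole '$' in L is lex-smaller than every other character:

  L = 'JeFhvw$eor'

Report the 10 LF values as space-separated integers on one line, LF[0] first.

Answer: 2 3 1 5 8 9 0 4 6 7

Derivation:
Char counts: '$':1, 'F':1, 'J':1, 'e':2, 'h':1, 'o':1, 'r':1, 'v':1, 'w':1
C (first-col start): C('$')=0, C('F')=1, C('J')=2, C('e')=3, C('h')=5, C('o')=6, C('r')=7, C('v')=8, C('w')=9
L[0]='J': occ=0, LF[0]=C('J')+0=2+0=2
L[1]='e': occ=0, LF[1]=C('e')+0=3+0=3
L[2]='F': occ=0, LF[2]=C('F')+0=1+0=1
L[3]='h': occ=0, LF[3]=C('h')+0=5+0=5
L[4]='v': occ=0, LF[4]=C('v')+0=8+0=8
L[5]='w': occ=0, LF[5]=C('w')+0=9+0=9
L[6]='$': occ=0, LF[6]=C('$')+0=0+0=0
L[7]='e': occ=1, LF[7]=C('e')+1=3+1=4
L[8]='o': occ=0, LF[8]=C('o')+0=6+0=6
L[9]='r': occ=0, LF[9]=C('r')+0=7+0=7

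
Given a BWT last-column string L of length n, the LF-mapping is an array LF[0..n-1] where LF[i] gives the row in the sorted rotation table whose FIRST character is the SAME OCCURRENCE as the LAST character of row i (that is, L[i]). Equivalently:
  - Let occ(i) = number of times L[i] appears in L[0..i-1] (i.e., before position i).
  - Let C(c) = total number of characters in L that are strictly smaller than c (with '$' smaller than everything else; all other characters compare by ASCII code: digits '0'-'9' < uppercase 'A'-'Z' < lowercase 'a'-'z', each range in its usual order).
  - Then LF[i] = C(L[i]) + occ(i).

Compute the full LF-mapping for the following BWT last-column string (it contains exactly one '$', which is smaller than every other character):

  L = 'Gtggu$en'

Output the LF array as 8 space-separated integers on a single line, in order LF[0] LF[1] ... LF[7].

Char counts: '$':1, 'G':1, 'e':1, 'g':2, 'n':1, 't':1, 'u':1
C (first-col start): C('$')=0, C('G')=1, C('e')=2, C('g')=3, C('n')=5, C('t')=6, C('u')=7
L[0]='G': occ=0, LF[0]=C('G')+0=1+0=1
L[1]='t': occ=0, LF[1]=C('t')+0=6+0=6
L[2]='g': occ=0, LF[2]=C('g')+0=3+0=3
L[3]='g': occ=1, LF[3]=C('g')+1=3+1=4
L[4]='u': occ=0, LF[4]=C('u')+0=7+0=7
L[5]='$': occ=0, LF[5]=C('$')+0=0+0=0
L[6]='e': occ=0, LF[6]=C('e')+0=2+0=2
L[7]='n': occ=0, LF[7]=C('n')+0=5+0=5

Answer: 1 6 3 4 7 0 2 5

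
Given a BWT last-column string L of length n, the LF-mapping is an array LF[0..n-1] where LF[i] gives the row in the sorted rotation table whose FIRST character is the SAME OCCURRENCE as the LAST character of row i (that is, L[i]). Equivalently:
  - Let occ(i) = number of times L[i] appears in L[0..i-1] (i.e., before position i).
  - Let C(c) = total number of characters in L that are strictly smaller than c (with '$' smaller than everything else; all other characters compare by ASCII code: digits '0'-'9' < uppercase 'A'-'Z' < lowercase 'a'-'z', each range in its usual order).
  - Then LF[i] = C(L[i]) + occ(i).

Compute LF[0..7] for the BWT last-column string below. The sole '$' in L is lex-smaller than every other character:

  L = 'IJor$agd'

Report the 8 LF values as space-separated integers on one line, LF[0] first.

Answer: 1 2 6 7 0 3 5 4

Derivation:
Char counts: '$':1, 'I':1, 'J':1, 'a':1, 'd':1, 'g':1, 'o':1, 'r':1
C (first-col start): C('$')=0, C('I')=1, C('J')=2, C('a')=3, C('d')=4, C('g')=5, C('o')=6, C('r')=7
L[0]='I': occ=0, LF[0]=C('I')+0=1+0=1
L[1]='J': occ=0, LF[1]=C('J')+0=2+0=2
L[2]='o': occ=0, LF[2]=C('o')+0=6+0=6
L[3]='r': occ=0, LF[3]=C('r')+0=7+0=7
L[4]='$': occ=0, LF[4]=C('$')+0=0+0=0
L[5]='a': occ=0, LF[5]=C('a')+0=3+0=3
L[6]='g': occ=0, LF[6]=C('g')+0=5+0=5
L[7]='d': occ=0, LF[7]=C('d')+0=4+0=4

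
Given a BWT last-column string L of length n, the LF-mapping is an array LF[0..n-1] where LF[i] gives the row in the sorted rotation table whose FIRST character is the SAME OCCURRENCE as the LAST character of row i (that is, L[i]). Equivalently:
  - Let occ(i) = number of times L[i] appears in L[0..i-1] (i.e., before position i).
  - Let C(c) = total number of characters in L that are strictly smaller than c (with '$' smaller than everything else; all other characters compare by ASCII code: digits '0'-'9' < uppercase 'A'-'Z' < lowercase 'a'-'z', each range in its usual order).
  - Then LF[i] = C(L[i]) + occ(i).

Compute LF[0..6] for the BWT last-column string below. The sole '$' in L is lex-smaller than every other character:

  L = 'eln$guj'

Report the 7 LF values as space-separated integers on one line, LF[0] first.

Answer: 1 4 5 0 2 6 3

Derivation:
Char counts: '$':1, 'e':1, 'g':1, 'j':1, 'l':1, 'n':1, 'u':1
C (first-col start): C('$')=0, C('e')=1, C('g')=2, C('j')=3, C('l')=4, C('n')=5, C('u')=6
L[0]='e': occ=0, LF[0]=C('e')+0=1+0=1
L[1]='l': occ=0, LF[1]=C('l')+0=4+0=4
L[2]='n': occ=0, LF[2]=C('n')+0=5+0=5
L[3]='$': occ=0, LF[3]=C('$')+0=0+0=0
L[4]='g': occ=0, LF[4]=C('g')+0=2+0=2
L[5]='u': occ=0, LF[5]=C('u')+0=6+0=6
L[6]='j': occ=0, LF[6]=C('j')+0=3+0=3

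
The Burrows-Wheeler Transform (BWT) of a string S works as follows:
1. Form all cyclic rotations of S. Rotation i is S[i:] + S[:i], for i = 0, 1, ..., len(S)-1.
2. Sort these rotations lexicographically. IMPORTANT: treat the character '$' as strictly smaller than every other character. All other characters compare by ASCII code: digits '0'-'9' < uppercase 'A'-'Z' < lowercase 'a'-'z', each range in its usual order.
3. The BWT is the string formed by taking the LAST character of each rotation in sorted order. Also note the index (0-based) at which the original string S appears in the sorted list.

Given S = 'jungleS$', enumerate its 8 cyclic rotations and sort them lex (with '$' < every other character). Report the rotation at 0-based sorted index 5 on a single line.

Answer: leS$jung

Derivation:
All 8 rotations (rotation i = S[i:]+S[:i]):
  rot[0] = jungleS$
  rot[1] = ungleS$j
  rot[2] = ngleS$ju
  rot[3] = gleS$jun
  rot[4] = leS$jung
  rot[5] = eS$jungl
  rot[6] = S$jungle
  rot[7] = $jungleS
Sorted (with $ < everything):
  sorted[0] = $jungleS
  sorted[1] = S$jungle
  sorted[2] = eS$jungl
  sorted[3] = gleS$jun
  sorted[4] = jungleS$
  sorted[5] = leS$jung
  sorted[6] = ngleS$ju
  sorted[7] = ungleS$j
sorted[5] = leS$jung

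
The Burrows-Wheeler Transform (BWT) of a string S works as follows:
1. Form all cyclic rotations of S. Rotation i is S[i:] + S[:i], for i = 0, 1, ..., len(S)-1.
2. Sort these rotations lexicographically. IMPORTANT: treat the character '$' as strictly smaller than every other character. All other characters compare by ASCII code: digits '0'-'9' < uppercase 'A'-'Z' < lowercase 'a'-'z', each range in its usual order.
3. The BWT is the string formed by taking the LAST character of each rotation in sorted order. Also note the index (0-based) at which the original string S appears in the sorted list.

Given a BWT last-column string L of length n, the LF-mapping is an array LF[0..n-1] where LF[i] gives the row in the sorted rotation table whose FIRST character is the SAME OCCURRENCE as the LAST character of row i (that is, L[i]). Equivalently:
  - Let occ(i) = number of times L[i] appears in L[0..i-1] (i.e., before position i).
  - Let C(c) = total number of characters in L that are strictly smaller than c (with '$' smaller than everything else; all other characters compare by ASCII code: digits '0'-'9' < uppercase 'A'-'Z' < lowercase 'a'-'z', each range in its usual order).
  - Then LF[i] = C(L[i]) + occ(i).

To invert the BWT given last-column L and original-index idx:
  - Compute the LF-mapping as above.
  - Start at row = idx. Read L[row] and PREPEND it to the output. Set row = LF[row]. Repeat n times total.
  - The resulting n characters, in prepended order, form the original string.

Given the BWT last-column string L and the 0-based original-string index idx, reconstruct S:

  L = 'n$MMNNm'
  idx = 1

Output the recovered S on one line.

Answer: MMNNmn$

Derivation:
LF mapping: 6 0 1 2 3 4 5
Walk LF starting at row 1, prepending L[row]:
  step 1: row=1, L[1]='$', prepend. Next row=LF[1]=0
  step 2: row=0, L[0]='n', prepend. Next row=LF[0]=6
  step 3: row=6, L[6]='m', prepend. Next row=LF[6]=5
  step 4: row=5, L[5]='N', prepend. Next row=LF[5]=4
  step 5: row=4, L[4]='N', prepend. Next row=LF[4]=3
  step 6: row=3, L[3]='M', prepend. Next row=LF[3]=2
  step 7: row=2, L[2]='M', prepend. Next row=LF[2]=1
Reversed output: MMNNmn$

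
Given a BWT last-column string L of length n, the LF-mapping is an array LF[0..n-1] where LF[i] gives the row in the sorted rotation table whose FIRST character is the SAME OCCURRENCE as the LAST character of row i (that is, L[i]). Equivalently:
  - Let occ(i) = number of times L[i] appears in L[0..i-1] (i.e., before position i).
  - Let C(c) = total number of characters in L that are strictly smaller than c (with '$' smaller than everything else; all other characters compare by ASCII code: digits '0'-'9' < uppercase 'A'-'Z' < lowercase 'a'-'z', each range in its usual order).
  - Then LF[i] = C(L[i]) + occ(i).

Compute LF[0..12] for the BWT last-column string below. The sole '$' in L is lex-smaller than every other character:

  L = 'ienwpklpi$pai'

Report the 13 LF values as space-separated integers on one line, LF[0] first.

Answer: 3 2 8 12 9 6 7 10 4 0 11 1 5

Derivation:
Char counts: '$':1, 'a':1, 'e':1, 'i':3, 'k':1, 'l':1, 'n':1, 'p':3, 'w':1
C (first-col start): C('$')=0, C('a')=1, C('e')=2, C('i')=3, C('k')=6, C('l')=7, C('n')=8, C('p')=9, C('w')=12
L[0]='i': occ=0, LF[0]=C('i')+0=3+0=3
L[1]='e': occ=0, LF[1]=C('e')+0=2+0=2
L[2]='n': occ=0, LF[2]=C('n')+0=8+0=8
L[3]='w': occ=0, LF[3]=C('w')+0=12+0=12
L[4]='p': occ=0, LF[4]=C('p')+0=9+0=9
L[5]='k': occ=0, LF[5]=C('k')+0=6+0=6
L[6]='l': occ=0, LF[6]=C('l')+0=7+0=7
L[7]='p': occ=1, LF[7]=C('p')+1=9+1=10
L[8]='i': occ=1, LF[8]=C('i')+1=3+1=4
L[9]='$': occ=0, LF[9]=C('$')+0=0+0=0
L[10]='p': occ=2, LF[10]=C('p')+2=9+2=11
L[11]='a': occ=0, LF[11]=C('a')+0=1+0=1
L[12]='i': occ=2, LF[12]=C('i')+2=3+2=5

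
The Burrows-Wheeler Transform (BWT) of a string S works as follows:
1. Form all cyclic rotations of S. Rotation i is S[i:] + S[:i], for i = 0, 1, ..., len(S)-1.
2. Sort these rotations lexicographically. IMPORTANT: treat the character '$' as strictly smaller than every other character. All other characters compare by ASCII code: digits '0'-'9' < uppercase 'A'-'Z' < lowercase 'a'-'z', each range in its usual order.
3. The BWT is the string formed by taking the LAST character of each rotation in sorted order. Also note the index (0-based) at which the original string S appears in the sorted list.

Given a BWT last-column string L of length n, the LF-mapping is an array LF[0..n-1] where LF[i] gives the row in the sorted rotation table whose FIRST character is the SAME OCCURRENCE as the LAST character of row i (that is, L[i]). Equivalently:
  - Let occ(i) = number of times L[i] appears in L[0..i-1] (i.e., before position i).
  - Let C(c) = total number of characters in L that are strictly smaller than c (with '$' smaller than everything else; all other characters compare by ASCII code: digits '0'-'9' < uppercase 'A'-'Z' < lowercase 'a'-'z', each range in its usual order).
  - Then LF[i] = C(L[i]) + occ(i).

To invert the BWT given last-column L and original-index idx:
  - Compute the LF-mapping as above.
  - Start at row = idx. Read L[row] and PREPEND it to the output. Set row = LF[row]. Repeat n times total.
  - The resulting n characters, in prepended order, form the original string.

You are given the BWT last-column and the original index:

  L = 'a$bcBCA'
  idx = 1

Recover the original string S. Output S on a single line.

LF mapping: 4 0 5 6 2 3 1
Walk LF starting at row 1, prepending L[row]:
  step 1: row=1, L[1]='$', prepend. Next row=LF[1]=0
  step 2: row=0, L[0]='a', prepend. Next row=LF[0]=4
  step 3: row=4, L[4]='B', prepend. Next row=LF[4]=2
  step 4: row=2, L[2]='b', prepend. Next row=LF[2]=5
  step 5: row=5, L[5]='C', prepend. Next row=LF[5]=3
  step 6: row=3, L[3]='c', prepend. Next row=LF[3]=6
  step 7: row=6, L[6]='A', prepend. Next row=LF[6]=1
Reversed output: AcCbBa$

Answer: AcCbBa$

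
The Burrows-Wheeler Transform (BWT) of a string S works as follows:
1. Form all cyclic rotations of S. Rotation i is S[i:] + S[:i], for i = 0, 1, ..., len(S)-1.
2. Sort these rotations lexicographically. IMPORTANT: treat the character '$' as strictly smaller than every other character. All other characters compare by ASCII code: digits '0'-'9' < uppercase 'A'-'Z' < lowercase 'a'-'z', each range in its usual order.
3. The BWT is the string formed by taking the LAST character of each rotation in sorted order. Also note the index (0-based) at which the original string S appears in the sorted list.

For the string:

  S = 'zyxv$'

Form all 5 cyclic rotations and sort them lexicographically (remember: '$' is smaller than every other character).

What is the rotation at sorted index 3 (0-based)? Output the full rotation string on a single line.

All 5 rotations (rotation i = S[i:]+S[:i]):
  rot[0] = zyxv$
  rot[1] = yxv$z
  rot[2] = xv$zy
  rot[3] = v$zyx
  rot[4] = $zyxv
Sorted (with $ < everything):
  sorted[0] = $zyxv
  sorted[1] = v$zyx
  sorted[2] = xv$zy
  sorted[3] = yxv$z
  sorted[4] = zyxv$
sorted[3] = yxv$z

Answer: yxv$z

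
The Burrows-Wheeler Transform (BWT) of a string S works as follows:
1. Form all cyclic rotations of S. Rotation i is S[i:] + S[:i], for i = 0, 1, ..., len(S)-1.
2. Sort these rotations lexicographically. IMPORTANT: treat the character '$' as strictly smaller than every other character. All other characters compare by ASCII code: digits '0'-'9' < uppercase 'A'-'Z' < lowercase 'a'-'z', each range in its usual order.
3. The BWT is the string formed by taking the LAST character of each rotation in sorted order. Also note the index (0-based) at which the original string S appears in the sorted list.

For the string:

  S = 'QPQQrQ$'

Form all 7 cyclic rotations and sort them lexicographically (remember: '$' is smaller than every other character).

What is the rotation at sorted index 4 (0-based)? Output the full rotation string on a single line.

Answer: QQrQ$QP

Derivation:
All 7 rotations (rotation i = S[i:]+S[:i]):
  rot[0] = QPQQrQ$
  rot[1] = PQQrQ$Q
  rot[2] = QQrQ$QP
  rot[3] = QrQ$QPQ
  rot[4] = rQ$QPQQ
  rot[5] = Q$QPQQr
  rot[6] = $QPQQrQ
Sorted (with $ < everything):
  sorted[0] = $QPQQrQ
  sorted[1] = PQQrQ$Q
  sorted[2] = Q$QPQQr
  sorted[3] = QPQQrQ$
  sorted[4] = QQrQ$QP
  sorted[5] = QrQ$QPQ
  sorted[6] = rQ$QPQQ
sorted[4] = QQrQ$QP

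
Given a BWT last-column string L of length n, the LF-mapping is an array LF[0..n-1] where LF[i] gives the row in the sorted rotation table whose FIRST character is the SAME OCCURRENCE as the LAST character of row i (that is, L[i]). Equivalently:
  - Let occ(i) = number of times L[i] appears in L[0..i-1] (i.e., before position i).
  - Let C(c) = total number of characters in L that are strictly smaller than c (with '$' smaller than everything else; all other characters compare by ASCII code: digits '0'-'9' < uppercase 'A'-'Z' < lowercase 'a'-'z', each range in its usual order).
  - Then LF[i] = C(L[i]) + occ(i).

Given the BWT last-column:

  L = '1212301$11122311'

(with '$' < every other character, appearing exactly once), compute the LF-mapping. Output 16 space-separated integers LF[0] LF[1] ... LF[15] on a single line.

Char counts: '$':1, '0':1, '1':8, '2':4, '3':2
C (first-col start): C('$')=0, C('0')=1, C('1')=2, C('2')=10, C('3')=14
L[0]='1': occ=0, LF[0]=C('1')+0=2+0=2
L[1]='2': occ=0, LF[1]=C('2')+0=10+0=10
L[2]='1': occ=1, LF[2]=C('1')+1=2+1=3
L[3]='2': occ=1, LF[3]=C('2')+1=10+1=11
L[4]='3': occ=0, LF[4]=C('3')+0=14+0=14
L[5]='0': occ=0, LF[5]=C('0')+0=1+0=1
L[6]='1': occ=2, LF[6]=C('1')+2=2+2=4
L[7]='$': occ=0, LF[7]=C('$')+0=0+0=0
L[8]='1': occ=3, LF[8]=C('1')+3=2+3=5
L[9]='1': occ=4, LF[9]=C('1')+4=2+4=6
L[10]='1': occ=5, LF[10]=C('1')+5=2+5=7
L[11]='2': occ=2, LF[11]=C('2')+2=10+2=12
L[12]='2': occ=3, LF[12]=C('2')+3=10+3=13
L[13]='3': occ=1, LF[13]=C('3')+1=14+1=15
L[14]='1': occ=6, LF[14]=C('1')+6=2+6=8
L[15]='1': occ=7, LF[15]=C('1')+7=2+7=9

Answer: 2 10 3 11 14 1 4 0 5 6 7 12 13 15 8 9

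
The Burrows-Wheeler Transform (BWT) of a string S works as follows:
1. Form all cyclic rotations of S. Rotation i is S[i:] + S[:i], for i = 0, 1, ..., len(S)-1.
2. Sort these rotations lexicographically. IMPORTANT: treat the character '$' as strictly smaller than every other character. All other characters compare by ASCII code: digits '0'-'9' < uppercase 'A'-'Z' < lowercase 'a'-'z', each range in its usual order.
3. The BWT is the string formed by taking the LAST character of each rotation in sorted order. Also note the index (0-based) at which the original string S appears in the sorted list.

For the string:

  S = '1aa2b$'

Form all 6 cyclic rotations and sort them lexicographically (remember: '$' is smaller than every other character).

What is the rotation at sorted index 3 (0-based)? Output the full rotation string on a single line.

All 6 rotations (rotation i = S[i:]+S[:i]):
  rot[0] = 1aa2b$
  rot[1] = aa2b$1
  rot[2] = a2b$1a
  rot[3] = 2b$1aa
  rot[4] = b$1aa2
  rot[5] = $1aa2b
Sorted (with $ < everything):
  sorted[0] = $1aa2b
  sorted[1] = 1aa2b$
  sorted[2] = 2b$1aa
  sorted[3] = a2b$1a
  sorted[4] = aa2b$1
  sorted[5] = b$1aa2
sorted[3] = a2b$1a

Answer: a2b$1a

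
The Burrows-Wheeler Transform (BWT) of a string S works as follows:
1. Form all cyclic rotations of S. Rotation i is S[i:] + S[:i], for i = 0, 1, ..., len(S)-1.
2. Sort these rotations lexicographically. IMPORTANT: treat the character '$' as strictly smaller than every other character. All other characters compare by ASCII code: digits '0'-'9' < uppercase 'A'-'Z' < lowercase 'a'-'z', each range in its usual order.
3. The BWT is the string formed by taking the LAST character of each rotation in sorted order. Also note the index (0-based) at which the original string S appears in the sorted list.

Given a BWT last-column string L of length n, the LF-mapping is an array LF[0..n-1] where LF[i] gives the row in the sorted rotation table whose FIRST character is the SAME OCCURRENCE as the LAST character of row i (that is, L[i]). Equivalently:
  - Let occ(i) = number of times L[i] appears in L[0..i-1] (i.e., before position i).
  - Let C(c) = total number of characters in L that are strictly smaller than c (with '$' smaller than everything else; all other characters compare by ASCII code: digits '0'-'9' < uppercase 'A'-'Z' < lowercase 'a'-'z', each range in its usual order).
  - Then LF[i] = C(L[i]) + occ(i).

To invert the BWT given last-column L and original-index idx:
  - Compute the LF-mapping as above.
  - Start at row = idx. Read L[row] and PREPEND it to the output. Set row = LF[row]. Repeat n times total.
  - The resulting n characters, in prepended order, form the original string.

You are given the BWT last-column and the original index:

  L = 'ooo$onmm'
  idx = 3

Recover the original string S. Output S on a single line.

LF mapping: 4 5 6 0 7 3 1 2
Walk LF starting at row 3, prepending L[row]:
  step 1: row=3, L[3]='$', prepend. Next row=LF[3]=0
  step 2: row=0, L[0]='o', prepend. Next row=LF[0]=4
  step 3: row=4, L[4]='o', prepend. Next row=LF[4]=7
  step 4: row=7, L[7]='m', prepend. Next row=LF[7]=2
  step 5: row=2, L[2]='o', prepend. Next row=LF[2]=6
  step 6: row=6, L[6]='m', prepend. Next row=LF[6]=1
  step 7: row=1, L[1]='o', prepend. Next row=LF[1]=5
  step 8: row=5, L[5]='n', prepend. Next row=LF[5]=3
Reversed output: nomomoo$

Answer: nomomoo$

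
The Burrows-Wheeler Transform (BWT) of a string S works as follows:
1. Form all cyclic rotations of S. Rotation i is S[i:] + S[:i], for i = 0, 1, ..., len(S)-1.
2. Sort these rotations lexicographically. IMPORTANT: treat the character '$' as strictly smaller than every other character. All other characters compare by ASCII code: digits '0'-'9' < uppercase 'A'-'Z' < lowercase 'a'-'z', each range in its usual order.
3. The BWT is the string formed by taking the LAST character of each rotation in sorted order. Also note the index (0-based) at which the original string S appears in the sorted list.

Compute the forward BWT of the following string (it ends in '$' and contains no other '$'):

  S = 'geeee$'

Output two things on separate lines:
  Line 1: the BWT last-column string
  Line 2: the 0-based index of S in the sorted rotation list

Answer: eeeeg$
5

Derivation:
All 6 rotations (rotation i = S[i:]+S[:i]):
  rot[0] = geeee$
  rot[1] = eeee$g
  rot[2] = eee$ge
  rot[3] = ee$gee
  rot[4] = e$geee
  rot[5] = $geeee
Sorted (with $ < everything):
  sorted[0] = $geeee  (last char: 'e')
  sorted[1] = e$geee  (last char: 'e')
  sorted[2] = ee$gee  (last char: 'e')
  sorted[3] = eee$ge  (last char: 'e')
  sorted[4] = eeee$g  (last char: 'g')
  sorted[5] = geeee$  (last char: '$')
Last column: eeeeg$
Original string S is at sorted index 5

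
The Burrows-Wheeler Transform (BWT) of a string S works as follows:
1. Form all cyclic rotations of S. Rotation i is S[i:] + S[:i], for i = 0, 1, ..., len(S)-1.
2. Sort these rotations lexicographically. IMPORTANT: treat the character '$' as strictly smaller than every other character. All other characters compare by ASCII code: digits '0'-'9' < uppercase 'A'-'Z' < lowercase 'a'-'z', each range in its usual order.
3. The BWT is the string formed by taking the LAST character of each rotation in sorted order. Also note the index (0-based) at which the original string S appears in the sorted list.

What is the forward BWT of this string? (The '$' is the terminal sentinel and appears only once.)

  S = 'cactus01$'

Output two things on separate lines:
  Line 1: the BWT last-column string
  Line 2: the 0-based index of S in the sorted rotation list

Answer: 1s0c$auct
4

Derivation:
All 9 rotations (rotation i = S[i:]+S[:i]):
  rot[0] = cactus01$
  rot[1] = actus01$c
  rot[2] = ctus01$ca
  rot[3] = tus01$cac
  rot[4] = us01$cact
  rot[5] = s01$cactu
  rot[6] = 01$cactus
  rot[7] = 1$cactus0
  rot[8] = $cactus01
Sorted (with $ < everything):
  sorted[0] = $cactus01  (last char: '1')
  sorted[1] = 01$cactus  (last char: 's')
  sorted[2] = 1$cactus0  (last char: '0')
  sorted[3] = actus01$c  (last char: 'c')
  sorted[4] = cactus01$  (last char: '$')
  sorted[5] = ctus01$ca  (last char: 'a')
  sorted[6] = s01$cactu  (last char: 'u')
  sorted[7] = tus01$cac  (last char: 'c')
  sorted[8] = us01$cact  (last char: 't')
Last column: 1s0c$auct
Original string S is at sorted index 4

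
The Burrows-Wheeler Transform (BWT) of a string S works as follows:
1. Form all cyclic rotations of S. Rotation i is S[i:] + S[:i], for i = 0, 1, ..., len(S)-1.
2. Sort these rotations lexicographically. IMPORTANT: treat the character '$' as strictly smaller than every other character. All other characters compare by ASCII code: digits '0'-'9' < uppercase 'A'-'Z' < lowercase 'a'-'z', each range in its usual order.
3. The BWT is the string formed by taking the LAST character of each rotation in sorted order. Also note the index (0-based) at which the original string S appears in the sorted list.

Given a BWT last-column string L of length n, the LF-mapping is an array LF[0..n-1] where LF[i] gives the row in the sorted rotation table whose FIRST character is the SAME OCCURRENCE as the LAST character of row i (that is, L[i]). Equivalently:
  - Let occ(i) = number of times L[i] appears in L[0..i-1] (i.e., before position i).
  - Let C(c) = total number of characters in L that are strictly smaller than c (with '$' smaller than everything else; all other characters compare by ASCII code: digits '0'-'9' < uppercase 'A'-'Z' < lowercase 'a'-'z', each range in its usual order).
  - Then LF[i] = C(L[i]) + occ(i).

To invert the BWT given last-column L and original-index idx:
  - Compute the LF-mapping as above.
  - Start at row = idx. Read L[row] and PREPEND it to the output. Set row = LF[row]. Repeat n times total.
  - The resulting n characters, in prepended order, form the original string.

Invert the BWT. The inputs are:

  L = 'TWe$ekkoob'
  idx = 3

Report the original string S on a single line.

LF mapping: 1 2 4 0 5 6 7 8 9 3
Walk LF starting at row 3, prepending L[row]:
  step 1: row=3, L[3]='$', prepend. Next row=LF[3]=0
  step 2: row=0, L[0]='T', prepend. Next row=LF[0]=1
  step 3: row=1, L[1]='W', prepend. Next row=LF[1]=2
  step 4: row=2, L[2]='e', prepend. Next row=LF[2]=4
  step 5: row=4, L[4]='e', prepend. Next row=LF[4]=5
  step 6: row=5, L[5]='k', prepend. Next row=LF[5]=6
  step 7: row=6, L[6]='k', prepend. Next row=LF[6]=7
  step 8: row=7, L[7]='o', prepend. Next row=LF[7]=8
  step 9: row=8, L[8]='o', prepend. Next row=LF[8]=9
  step 10: row=9, L[9]='b', prepend. Next row=LF[9]=3
Reversed output: bookkeeWT$

Answer: bookkeeWT$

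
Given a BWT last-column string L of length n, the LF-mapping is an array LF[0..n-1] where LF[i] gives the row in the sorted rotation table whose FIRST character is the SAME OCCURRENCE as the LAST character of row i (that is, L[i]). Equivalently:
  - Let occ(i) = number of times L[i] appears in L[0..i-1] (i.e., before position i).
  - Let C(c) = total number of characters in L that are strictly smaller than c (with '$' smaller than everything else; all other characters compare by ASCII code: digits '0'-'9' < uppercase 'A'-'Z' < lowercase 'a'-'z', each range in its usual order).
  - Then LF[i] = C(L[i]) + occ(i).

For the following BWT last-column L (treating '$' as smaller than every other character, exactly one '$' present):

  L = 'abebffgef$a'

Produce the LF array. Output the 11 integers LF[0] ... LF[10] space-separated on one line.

Char counts: '$':1, 'a':2, 'b':2, 'e':2, 'f':3, 'g':1
C (first-col start): C('$')=0, C('a')=1, C('b')=3, C('e')=5, C('f')=7, C('g')=10
L[0]='a': occ=0, LF[0]=C('a')+0=1+0=1
L[1]='b': occ=0, LF[1]=C('b')+0=3+0=3
L[2]='e': occ=0, LF[2]=C('e')+0=5+0=5
L[3]='b': occ=1, LF[3]=C('b')+1=3+1=4
L[4]='f': occ=0, LF[4]=C('f')+0=7+0=7
L[5]='f': occ=1, LF[5]=C('f')+1=7+1=8
L[6]='g': occ=0, LF[6]=C('g')+0=10+0=10
L[7]='e': occ=1, LF[7]=C('e')+1=5+1=6
L[8]='f': occ=2, LF[8]=C('f')+2=7+2=9
L[9]='$': occ=0, LF[9]=C('$')+0=0+0=0
L[10]='a': occ=1, LF[10]=C('a')+1=1+1=2

Answer: 1 3 5 4 7 8 10 6 9 0 2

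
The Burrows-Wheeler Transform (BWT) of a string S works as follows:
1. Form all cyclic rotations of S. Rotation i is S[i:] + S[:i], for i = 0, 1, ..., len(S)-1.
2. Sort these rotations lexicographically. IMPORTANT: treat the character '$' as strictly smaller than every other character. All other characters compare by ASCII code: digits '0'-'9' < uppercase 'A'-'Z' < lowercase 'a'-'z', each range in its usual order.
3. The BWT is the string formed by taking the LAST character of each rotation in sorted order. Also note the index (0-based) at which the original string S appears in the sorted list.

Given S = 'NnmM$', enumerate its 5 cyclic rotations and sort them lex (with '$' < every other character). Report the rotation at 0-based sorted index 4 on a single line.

All 5 rotations (rotation i = S[i:]+S[:i]):
  rot[0] = NnmM$
  rot[1] = nmM$N
  rot[2] = mM$Nn
  rot[3] = M$Nnm
  rot[4] = $NnmM
Sorted (with $ < everything):
  sorted[0] = $NnmM
  sorted[1] = M$Nnm
  sorted[2] = NnmM$
  sorted[3] = mM$Nn
  sorted[4] = nmM$N
sorted[4] = nmM$N

Answer: nmM$N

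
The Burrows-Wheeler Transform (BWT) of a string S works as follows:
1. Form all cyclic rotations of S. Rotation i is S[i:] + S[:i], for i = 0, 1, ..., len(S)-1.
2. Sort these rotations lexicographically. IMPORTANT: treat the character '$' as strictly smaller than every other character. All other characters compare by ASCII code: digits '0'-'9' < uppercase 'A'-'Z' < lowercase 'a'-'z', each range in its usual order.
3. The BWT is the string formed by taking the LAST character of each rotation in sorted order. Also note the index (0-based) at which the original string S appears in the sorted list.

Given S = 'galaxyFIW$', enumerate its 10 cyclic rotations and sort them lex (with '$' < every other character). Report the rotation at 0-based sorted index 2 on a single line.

All 10 rotations (rotation i = S[i:]+S[:i]):
  rot[0] = galaxyFIW$
  rot[1] = alaxyFIW$g
  rot[2] = laxyFIW$ga
  rot[3] = axyFIW$gal
  rot[4] = xyFIW$gala
  rot[5] = yFIW$galax
  rot[6] = FIW$galaxy
  rot[7] = IW$galaxyF
  rot[8] = W$galaxyFI
  rot[9] = $galaxyFIW
Sorted (with $ < everything):
  sorted[0] = $galaxyFIW
  sorted[1] = FIW$galaxy
  sorted[2] = IW$galaxyF
  sorted[3] = W$galaxyFI
  sorted[4] = alaxyFIW$g
  sorted[5] = axyFIW$gal
  sorted[6] = galaxyFIW$
  sorted[7] = laxyFIW$ga
  sorted[8] = xyFIW$gala
  sorted[9] = yFIW$galax
sorted[2] = IW$galaxyF

Answer: IW$galaxyF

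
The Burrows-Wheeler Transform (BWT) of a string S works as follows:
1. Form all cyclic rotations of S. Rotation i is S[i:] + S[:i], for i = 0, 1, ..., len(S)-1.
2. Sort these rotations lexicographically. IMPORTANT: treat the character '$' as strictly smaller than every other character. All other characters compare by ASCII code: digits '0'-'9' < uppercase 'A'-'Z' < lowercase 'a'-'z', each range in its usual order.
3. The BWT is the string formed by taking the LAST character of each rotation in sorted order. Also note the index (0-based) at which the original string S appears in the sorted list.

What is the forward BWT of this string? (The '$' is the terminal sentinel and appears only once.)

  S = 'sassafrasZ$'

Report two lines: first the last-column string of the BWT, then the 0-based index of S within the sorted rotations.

All 11 rotations (rotation i = S[i:]+S[:i]):
  rot[0] = sassafrasZ$
  rot[1] = assafrasZ$s
  rot[2] = ssafrasZ$sa
  rot[3] = safrasZ$sas
  rot[4] = afrasZ$sass
  rot[5] = frasZ$sassa
  rot[6] = rasZ$sassaf
  rot[7] = asZ$sassafr
  rot[8] = sZ$sassafra
  rot[9] = Z$sassafras
  rot[10] = $sassafrasZ
Sorted (with $ < everything):
  sorted[0] = $sassafrasZ  (last char: 'Z')
  sorted[1] = Z$sassafras  (last char: 's')
  sorted[2] = afrasZ$sass  (last char: 's')
  sorted[3] = asZ$sassafr  (last char: 'r')
  sorted[4] = assafrasZ$s  (last char: 's')
  sorted[5] = frasZ$sassa  (last char: 'a')
  sorted[6] = rasZ$sassaf  (last char: 'f')
  sorted[7] = sZ$sassafra  (last char: 'a')
  sorted[8] = safrasZ$sas  (last char: 's')
  sorted[9] = sassafrasZ$  (last char: '$')
  sorted[10] = ssafrasZ$sa  (last char: 'a')
Last column: Zssrsafas$a
Original string S is at sorted index 9

Answer: Zssrsafas$a
9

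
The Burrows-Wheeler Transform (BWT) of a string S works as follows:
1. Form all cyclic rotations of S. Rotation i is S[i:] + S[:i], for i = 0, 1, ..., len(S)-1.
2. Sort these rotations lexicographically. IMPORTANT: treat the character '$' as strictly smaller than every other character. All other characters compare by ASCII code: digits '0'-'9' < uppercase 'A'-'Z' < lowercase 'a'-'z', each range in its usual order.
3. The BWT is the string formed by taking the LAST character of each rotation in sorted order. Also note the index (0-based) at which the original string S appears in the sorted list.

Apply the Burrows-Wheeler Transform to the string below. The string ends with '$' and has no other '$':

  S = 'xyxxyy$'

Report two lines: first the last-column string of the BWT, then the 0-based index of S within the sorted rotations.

All 7 rotations (rotation i = S[i:]+S[:i]):
  rot[0] = xyxxyy$
  rot[1] = yxxyy$x
  rot[2] = xxyy$xy
  rot[3] = xyy$xyx
  rot[4] = yy$xyxx
  rot[5] = y$xyxxy
  rot[6] = $xyxxyy
Sorted (with $ < everything):
  sorted[0] = $xyxxyy  (last char: 'y')
  sorted[1] = xxyy$xy  (last char: 'y')
  sorted[2] = xyxxyy$  (last char: '$')
  sorted[3] = xyy$xyx  (last char: 'x')
  sorted[4] = y$xyxxy  (last char: 'y')
  sorted[5] = yxxyy$x  (last char: 'x')
  sorted[6] = yy$xyxx  (last char: 'x')
Last column: yy$xyxx
Original string S is at sorted index 2

Answer: yy$xyxx
2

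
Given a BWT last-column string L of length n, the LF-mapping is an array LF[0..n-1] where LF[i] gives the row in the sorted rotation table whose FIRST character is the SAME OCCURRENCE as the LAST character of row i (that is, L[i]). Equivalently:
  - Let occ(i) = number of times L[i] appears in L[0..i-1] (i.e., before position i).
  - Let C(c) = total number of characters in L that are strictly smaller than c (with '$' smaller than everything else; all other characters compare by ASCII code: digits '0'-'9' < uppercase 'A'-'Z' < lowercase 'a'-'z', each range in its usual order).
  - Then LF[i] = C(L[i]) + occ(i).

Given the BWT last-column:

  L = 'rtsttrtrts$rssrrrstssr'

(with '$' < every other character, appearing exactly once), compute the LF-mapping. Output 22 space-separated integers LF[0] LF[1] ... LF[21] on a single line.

Char counts: '$':1, 'r':8, 's':7, 't':6
C (first-col start): C('$')=0, C('r')=1, C('s')=9, C('t')=16
L[0]='r': occ=0, LF[0]=C('r')+0=1+0=1
L[1]='t': occ=0, LF[1]=C('t')+0=16+0=16
L[2]='s': occ=0, LF[2]=C('s')+0=9+0=9
L[3]='t': occ=1, LF[3]=C('t')+1=16+1=17
L[4]='t': occ=2, LF[4]=C('t')+2=16+2=18
L[5]='r': occ=1, LF[5]=C('r')+1=1+1=2
L[6]='t': occ=3, LF[6]=C('t')+3=16+3=19
L[7]='r': occ=2, LF[7]=C('r')+2=1+2=3
L[8]='t': occ=4, LF[8]=C('t')+4=16+4=20
L[9]='s': occ=1, LF[9]=C('s')+1=9+1=10
L[10]='$': occ=0, LF[10]=C('$')+0=0+0=0
L[11]='r': occ=3, LF[11]=C('r')+3=1+3=4
L[12]='s': occ=2, LF[12]=C('s')+2=9+2=11
L[13]='s': occ=3, LF[13]=C('s')+3=9+3=12
L[14]='r': occ=4, LF[14]=C('r')+4=1+4=5
L[15]='r': occ=5, LF[15]=C('r')+5=1+5=6
L[16]='r': occ=6, LF[16]=C('r')+6=1+6=7
L[17]='s': occ=4, LF[17]=C('s')+4=9+4=13
L[18]='t': occ=5, LF[18]=C('t')+5=16+5=21
L[19]='s': occ=5, LF[19]=C('s')+5=9+5=14
L[20]='s': occ=6, LF[20]=C('s')+6=9+6=15
L[21]='r': occ=7, LF[21]=C('r')+7=1+7=8

Answer: 1 16 9 17 18 2 19 3 20 10 0 4 11 12 5 6 7 13 21 14 15 8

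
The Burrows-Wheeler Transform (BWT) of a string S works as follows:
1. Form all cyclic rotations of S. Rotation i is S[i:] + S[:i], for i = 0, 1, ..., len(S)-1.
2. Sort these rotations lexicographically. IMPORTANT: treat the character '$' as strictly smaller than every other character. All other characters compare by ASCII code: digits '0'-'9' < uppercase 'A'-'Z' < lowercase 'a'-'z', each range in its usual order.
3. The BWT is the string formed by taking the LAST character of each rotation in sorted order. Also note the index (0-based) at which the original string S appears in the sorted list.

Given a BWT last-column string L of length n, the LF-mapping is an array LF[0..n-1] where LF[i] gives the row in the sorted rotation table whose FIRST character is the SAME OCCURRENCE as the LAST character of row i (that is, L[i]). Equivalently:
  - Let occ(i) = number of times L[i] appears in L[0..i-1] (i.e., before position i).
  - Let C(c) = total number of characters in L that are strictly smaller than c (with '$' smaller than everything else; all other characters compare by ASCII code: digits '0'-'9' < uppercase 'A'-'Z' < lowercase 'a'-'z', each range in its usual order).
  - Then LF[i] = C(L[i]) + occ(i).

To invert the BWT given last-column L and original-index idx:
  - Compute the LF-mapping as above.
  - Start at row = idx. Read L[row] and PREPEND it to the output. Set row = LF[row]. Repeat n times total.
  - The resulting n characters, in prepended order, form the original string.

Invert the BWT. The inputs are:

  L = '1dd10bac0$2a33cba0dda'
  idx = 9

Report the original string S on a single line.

LF mapping: 4 17 18 5 1 13 9 15 2 0 6 10 7 8 16 14 11 3 19 20 12
Walk LF starting at row 9, prepending L[row]:
  step 1: row=9, L[9]='$', prepend. Next row=LF[9]=0
  step 2: row=0, L[0]='1', prepend. Next row=LF[0]=4
  step 3: row=4, L[4]='0', prepend. Next row=LF[4]=1
  step 4: row=1, L[1]='d', prepend. Next row=LF[1]=17
  step 5: row=17, L[17]='0', prepend. Next row=LF[17]=3
  step 6: row=3, L[3]='1', prepend. Next row=LF[3]=5
  step 7: row=5, L[5]='b', prepend. Next row=LF[5]=13
  step 8: row=13, L[13]='3', prepend. Next row=LF[13]=8
  step 9: row=8, L[8]='0', prepend. Next row=LF[8]=2
  step 10: row=2, L[2]='d', prepend. Next row=LF[2]=18
  step 11: row=18, L[18]='d', prepend. Next row=LF[18]=19
  step 12: row=19, L[19]='d', prepend. Next row=LF[19]=20
  step 13: row=20, L[20]='a', prepend. Next row=LF[20]=12
  step 14: row=12, L[12]='3', prepend. Next row=LF[12]=7
  step 15: row=7, L[7]='c', prepend. Next row=LF[7]=15
  step 16: row=15, L[15]='b', prepend. Next row=LF[15]=14
  step 17: row=14, L[14]='c', prepend. Next row=LF[14]=16
  step 18: row=16, L[16]='a', prepend. Next row=LF[16]=11
  step 19: row=11, L[11]='a', prepend. Next row=LF[11]=10
  step 20: row=10, L[10]='2', prepend. Next row=LF[10]=6
  step 21: row=6, L[6]='a', prepend. Next row=LF[6]=9
Reversed output: a2aacbc3addd03b10d01$

Answer: a2aacbc3addd03b10d01$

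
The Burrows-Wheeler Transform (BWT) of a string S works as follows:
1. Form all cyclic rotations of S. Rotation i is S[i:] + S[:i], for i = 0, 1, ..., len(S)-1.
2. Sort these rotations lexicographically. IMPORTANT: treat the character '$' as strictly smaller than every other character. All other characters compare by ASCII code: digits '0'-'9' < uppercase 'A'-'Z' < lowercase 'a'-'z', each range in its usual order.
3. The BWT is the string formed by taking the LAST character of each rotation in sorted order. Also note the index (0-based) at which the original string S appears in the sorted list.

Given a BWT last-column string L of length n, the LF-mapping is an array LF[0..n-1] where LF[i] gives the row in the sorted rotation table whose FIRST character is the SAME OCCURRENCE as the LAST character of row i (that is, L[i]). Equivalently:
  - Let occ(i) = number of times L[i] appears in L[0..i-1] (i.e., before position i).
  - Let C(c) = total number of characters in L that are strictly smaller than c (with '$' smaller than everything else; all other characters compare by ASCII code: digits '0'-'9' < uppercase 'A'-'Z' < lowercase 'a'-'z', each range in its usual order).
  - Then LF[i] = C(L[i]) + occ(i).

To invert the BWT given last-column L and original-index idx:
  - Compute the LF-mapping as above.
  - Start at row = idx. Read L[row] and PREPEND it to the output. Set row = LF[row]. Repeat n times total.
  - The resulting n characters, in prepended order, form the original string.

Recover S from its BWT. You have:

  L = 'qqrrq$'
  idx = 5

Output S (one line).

LF mapping: 1 2 4 5 3 0
Walk LF starting at row 5, prepending L[row]:
  step 1: row=5, L[5]='$', prepend. Next row=LF[5]=0
  step 2: row=0, L[0]='q', prepend. Next row=LF[0]=1
  step 3: row=1, L[1]='q', prepend. Next row=LF[1]=2
  step 4: row=2, L[2]='r', prepend. Next row=LF[2]=4
  step 5: row=4, L[4]='q', prepend. Next row=LF[4]=3
  step 6: row=3, L[3]='r', prepend. Next row=LF[3]=5
Reversed output: rqrqq$

Answer: rqrqq$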